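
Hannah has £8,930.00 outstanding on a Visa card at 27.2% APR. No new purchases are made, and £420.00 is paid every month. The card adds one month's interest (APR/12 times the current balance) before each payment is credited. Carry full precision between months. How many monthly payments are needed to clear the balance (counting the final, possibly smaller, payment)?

30 months

Monthly rate r = 27.2%/12 = 2.26667% = 0.0226667.
Recurrence: B ← B·(1+r) − £420.00.
Month 1: interest £202.41; balance after payment £8,712.41.
Month 2: interest £197.48; balance after payment £8,489.89.
Closed form: n = −ln(1 − rB₀/P)/ln(1+r) = −ln(0.51806)/ln(1.02267) ≈ 29.342, so the balance reaches zero during payment 30.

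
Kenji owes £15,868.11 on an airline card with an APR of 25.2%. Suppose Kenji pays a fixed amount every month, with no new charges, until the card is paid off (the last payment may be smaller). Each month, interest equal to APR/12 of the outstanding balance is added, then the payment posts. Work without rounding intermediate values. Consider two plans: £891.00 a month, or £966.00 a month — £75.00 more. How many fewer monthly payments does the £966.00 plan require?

2 fewer payments

Monthly rate r = 25.2%/12 = 2.1% = 0.021.
At £891.00/mo: n = ⌈−ln(1 − rB₀/P)/ln(1+r)⌉ = 23 payments (last £481.72); total interest = total paid − £15,868.11 = £4,215.61.
At £966.00/mo: 21 payments (last £346.57); total interest £3,798.46.
Payments saved = 23 − 21 = 2.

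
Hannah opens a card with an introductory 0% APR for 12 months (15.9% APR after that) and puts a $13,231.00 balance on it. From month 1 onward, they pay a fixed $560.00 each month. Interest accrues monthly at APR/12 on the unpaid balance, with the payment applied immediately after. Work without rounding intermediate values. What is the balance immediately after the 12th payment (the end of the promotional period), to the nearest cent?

$6,511.00

Promo months 1–12 at r₀ = 0%/12 = 0; months 13+ at r₁ = 15.9%/12 = 0.01325.
After month 12 (no interest yet): B = $13,231.00 − 12·$560.00 = $6,511.00.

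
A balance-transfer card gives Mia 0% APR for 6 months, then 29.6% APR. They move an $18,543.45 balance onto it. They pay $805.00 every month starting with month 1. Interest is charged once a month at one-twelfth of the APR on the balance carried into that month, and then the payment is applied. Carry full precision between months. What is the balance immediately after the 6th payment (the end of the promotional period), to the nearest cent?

$13,713.45

Promo months 1–6 at r₀ = 0%/12 = 0; months 7+ at r₁ = 29.6%/12 = 0.0246667.
After month 6 (no interest yet): B = $18,543.45 − 6·$805.00 = $13,713.45.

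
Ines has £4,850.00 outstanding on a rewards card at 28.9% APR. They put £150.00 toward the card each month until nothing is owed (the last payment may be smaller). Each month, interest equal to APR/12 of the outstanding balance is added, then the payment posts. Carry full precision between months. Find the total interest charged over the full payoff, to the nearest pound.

Monthly rate r = 28.9%/12 = 2.40833% = 0.0240833.
Payoff takes n = ⌈−ln(1 − rB₀/P)/ln(1+r)⌉ = ⌈63.376⌉ = 64 payments; the last is £56.79.
Total paid = 63·£150.00 + £56.79 = £9,506.79.
Total interest = total paid − principal = £9,506.79 − £4,850.00 = £4,656.79.

£4,657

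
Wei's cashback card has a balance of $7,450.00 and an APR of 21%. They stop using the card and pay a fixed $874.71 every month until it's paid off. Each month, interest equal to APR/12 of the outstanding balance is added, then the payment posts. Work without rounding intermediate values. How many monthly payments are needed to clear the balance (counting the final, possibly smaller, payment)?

10 payments

Monthly rate r = 21%/12 = 1.75% = 0.0175.
Recurrence: B ← B·(1+r) − $874.71.
Month 1: interest $130.38; balance after payment $6,705.66.
Month 2: interest $117.35; balance after payment $5,948.30.
Closed form: n = −ln(1 − rB₀/P)/ln(1+r) = −ln(0.85095)/ln(1.0175) ≈ 9.303, so the balance reaches zero during payment 10.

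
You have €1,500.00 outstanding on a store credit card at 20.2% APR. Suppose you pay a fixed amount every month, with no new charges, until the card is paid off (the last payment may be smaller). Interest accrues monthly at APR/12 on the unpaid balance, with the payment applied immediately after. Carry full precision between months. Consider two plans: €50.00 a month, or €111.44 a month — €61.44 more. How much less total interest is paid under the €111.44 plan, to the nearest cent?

Monthly rate r = 20.2%/12 = 1.68333% = 0.0168333.
At €50.00/mo: n = ⌈−ln(1 − rB₀/P)/ln(1+r)⌉ = 43 payments (last €6.28); total interest = total paid − €1,500.00 = €606.28.
At €111.44/mo: 16 payments (last €43.84); total interest €215.44.
Interest saved = €606.28 − €215.44 = €390.84.

€390.84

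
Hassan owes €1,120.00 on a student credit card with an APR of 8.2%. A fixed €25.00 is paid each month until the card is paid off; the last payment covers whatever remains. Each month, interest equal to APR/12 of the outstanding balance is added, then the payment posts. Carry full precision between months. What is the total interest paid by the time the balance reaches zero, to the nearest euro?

Monthly rate r = 8.2%/12 = 0.683333% = 0.00683333.
Payoff takes n = ⌈−ln(1 − rB₀/P)/ln(1+r)⌉ = ⌈53.667⌉ = 54 payments; the last is €16.69.
Total paid = 53·€25.00 + €16.69 = €1,341.69.
Total interest = total paid − principal = €1,341.69 − €1,120.00 = €221.69.

€222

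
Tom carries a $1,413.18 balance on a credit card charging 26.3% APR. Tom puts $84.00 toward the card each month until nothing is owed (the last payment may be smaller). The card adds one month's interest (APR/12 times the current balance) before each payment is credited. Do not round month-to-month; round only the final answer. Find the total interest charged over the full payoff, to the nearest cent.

$369.27

Monthly rate r = 26.3%/12 = 2.19167% = 0.0219167.
Payoff takes n = ⌈−ln(1 − rB₀/P)/ln(1+r)⌉ = ⌈21.218⌉ = 22 payments; the last is $18.45.
Total paid = 21·$84.00 + $18.45 = $1,782.45.
Total interest = total paid − principal = $1,782.45 − $1,413.18 = $369.27.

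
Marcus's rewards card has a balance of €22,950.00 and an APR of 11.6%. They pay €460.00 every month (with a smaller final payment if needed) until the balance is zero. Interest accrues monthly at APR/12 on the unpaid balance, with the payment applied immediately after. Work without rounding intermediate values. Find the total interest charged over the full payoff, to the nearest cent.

Monthly rate r = 11.6%/12 = 0.966667% = 0.00966667.
Payoff takes n = ⌈−ln(1 − rB₀/P)/ln(1+r)⌉ = ⌈68.431⌉ = 69 payments; the last is €198.94.
Total paid = 68·€460.00 + €198.94 = €31,478.94.
Total interest = total paid − principal = €31,478.94 − €22,950.00 = €8,528.94.

€8,528.94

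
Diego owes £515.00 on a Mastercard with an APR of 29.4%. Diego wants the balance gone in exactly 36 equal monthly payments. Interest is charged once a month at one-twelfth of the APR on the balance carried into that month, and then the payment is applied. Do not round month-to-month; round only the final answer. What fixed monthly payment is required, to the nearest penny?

Monthly rate r = 29.4%/12 = 2.45% = 0.0245.
Level-payment amortization: P = B₀·r / (1 − (1+r)^(−n)) = 515.00·0.0245 / (1 − 1.0245^(−36)).
Denominator 1 − (1+r)^(−36) = 0.581621516.
P = 12.6175 / 0.581621516 ≈ 21.69.

£21.69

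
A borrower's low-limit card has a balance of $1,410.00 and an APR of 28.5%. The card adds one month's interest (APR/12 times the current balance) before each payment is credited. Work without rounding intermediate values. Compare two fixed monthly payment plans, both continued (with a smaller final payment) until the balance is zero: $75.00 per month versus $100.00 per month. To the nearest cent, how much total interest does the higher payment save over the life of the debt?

$152.56

Monthly rate r = 28.5%/12 = 2.375% = 0.02375.
At $75.00/mo: n = ⌈−ln(1 − rB₀/P)/ln(1+r)⌉ = 26 payments (last $15.11); total interest = total paid − $1,410.00 = $480.11.
At $100.00/mo: 18 payments (last $37.55); total interest $327.55.
Interest saved = $480.11 − $327.55 = $152.56.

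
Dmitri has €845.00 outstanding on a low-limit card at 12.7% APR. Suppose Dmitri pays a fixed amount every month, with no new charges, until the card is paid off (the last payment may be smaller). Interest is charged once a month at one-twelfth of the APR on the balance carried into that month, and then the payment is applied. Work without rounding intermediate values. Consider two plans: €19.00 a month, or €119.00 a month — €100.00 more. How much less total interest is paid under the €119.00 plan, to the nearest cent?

Monthly rate r = 12.7%/12 = 1.05833% = 0.0105833.
At €19.00/mo: n = ⌈−ln(1 − rB₀/P)/ln(1+r)⌉ = 61 payments (last €8.14); total interest = total paid − €845.00 = €303.14.
At €119.00/mo: 8 payments (last €50.23); total interest €38.23.
Interest saved = €303.14 − €38.23 = €264.91.

€264.91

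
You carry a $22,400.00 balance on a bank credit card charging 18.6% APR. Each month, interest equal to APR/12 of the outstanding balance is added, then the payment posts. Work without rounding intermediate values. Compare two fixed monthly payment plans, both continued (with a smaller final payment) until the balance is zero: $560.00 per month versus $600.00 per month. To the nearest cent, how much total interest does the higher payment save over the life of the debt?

$1,511.13

Monthly rate r = 18.6%/12 = 1.55% = 0.0155.
At $560.00/mo: n = ⌈−ln(1 − rB₀/P)/ln(1+r)⌉ = 63 payments (last $508.46); total interest = total paid − $22,400.00 = $12,828.46.
At $600.00/mo: 57 payments (last $117.33); total interest $11,317.33.
Interest saved = $12,828.46 − $11,317.33 = $1,511.13.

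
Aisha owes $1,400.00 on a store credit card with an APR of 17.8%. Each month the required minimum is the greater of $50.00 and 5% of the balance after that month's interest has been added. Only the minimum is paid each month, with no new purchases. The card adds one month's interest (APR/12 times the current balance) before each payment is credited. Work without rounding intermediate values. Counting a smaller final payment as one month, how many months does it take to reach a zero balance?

Monthly rate r = 17.8%/12 = 1.48333% = 0.0148333.
While 5% of the post-interest balance exceeds $50.00, each month B ← (B·(1+r))·(1 − 0.05), i.e. B shrinks by the factor (1+r)·0.95 = 0.96409.
This holds for months 1–10. Entering month 11 the balance is $971.21; 5% of the post-interest balance is now below $50.00, so the flat $50.00 minimum applies from here.
From month 11 a fixed $50.00 at rate r clears $971.21 in 24 more payments. Total: 10 + 24 = 34 months.

34 months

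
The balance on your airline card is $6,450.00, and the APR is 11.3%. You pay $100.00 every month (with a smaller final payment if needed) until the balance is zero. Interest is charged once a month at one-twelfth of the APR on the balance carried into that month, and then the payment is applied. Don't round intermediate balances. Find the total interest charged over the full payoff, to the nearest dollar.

Monthly rate r = 11.3%/12 = 0.941667% = 0.00941667.
Payoff takes n = ⌈−ln(1 − rB₀/P)/ln(1+r)⌉ = ⌈99.748⌉ = 100 payments; the last is $74.91.
Total paid = 99·$100.00 + $74.91 = $9,974.91.
Total interest = total paid − principal = $9,974.91 − $6,450.00 = $3,524.91.

$3,525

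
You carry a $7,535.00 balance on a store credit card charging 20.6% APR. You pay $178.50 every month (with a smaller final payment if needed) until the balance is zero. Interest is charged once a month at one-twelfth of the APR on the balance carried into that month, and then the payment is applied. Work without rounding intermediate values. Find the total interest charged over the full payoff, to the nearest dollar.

$5,991

Monthly rate r = 20.6%/12 = 1.71667% = 0.0171667.
Payoff takes n = ⌈−ln(1 − rB₀/P)/ln(1+r)⌉ = ⌈75.773⌉ = 76 payments; the last is $138.22.
Total paid = 75·$178.50 + $138.22 = $13,525.72.
Total interest = total paid − principal = $13,525.72 − $7,535.00 = $5,990.72.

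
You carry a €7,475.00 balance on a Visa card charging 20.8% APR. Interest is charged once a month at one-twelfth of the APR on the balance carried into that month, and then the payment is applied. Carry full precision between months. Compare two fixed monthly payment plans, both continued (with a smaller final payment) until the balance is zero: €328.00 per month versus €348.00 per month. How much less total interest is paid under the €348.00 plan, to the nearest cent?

€161.36

Monthly rate r = 20.8%/12 = 1.73333% = 0.0173333.
At €328.00/mo: n = ⌈−ln(1 − rB₀/P)/ln(1+r)⌉ = 30 payments (last €80.69); total interest = total paid − €7,475.00 = €2,117.69.
At €348.00/mo: 28 payments (last €35.33); total interest €1,956.33.
Interest saved = €2,117.69 − €1,956.33 = €161.36.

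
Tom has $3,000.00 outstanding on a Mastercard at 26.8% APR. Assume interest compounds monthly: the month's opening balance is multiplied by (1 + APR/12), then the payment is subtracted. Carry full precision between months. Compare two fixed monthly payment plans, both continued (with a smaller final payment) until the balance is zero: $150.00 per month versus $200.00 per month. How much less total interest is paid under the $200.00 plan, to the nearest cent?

$324.59

Monthly rate r = 26.8%/12 = 2.23333% = 0.0223333.
At $150.00/mo: n = ⌈−ln(1 − rB₀/P)/ln(1+r)⌉ = 27 payments (last $119.23); total interest = total paid − $3,000.00 = $1,019.23.
At $200.00/mo: 19 payments (last $94.64); total interest $694.64.
Interest saved = $1,019.23 − $694.64 = $324.59.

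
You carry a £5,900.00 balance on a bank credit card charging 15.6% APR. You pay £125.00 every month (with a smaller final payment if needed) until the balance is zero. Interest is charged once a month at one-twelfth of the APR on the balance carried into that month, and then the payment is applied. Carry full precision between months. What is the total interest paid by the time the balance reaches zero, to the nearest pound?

£3,303

Monthly rate r = 15.6%/12 = 1.3% = 0.013.
Payoff takes n = ⌈−ln(1 − rB₀/P)/ln(1+r)⌉ = ⌈73.619⌉ = 74 payments; the last is £77.59.
Total paid = 73·£125.00 + £77.59 = £9,202.59.
Total interest = total paid − principal = £9,202.59 − £5,900.00 = £3,302.59.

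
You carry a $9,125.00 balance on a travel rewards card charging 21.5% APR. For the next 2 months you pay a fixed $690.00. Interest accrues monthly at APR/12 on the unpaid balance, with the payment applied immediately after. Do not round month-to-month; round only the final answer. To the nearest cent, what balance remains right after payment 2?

$8,062.55

Monthly rate r = 21.5%/12 = 1.79167% = 0.0179167.
Each month: B ← B·(1+r) − $690.00.
Month 1: interest $163.49; balance after payment $8,598.49.
Month 2: interest $154.06; balance after payment $8,062.55.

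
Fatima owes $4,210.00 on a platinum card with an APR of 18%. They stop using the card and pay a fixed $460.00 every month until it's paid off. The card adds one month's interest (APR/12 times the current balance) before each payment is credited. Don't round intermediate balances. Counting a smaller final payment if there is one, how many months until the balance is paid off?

Monthly rate r = 18%/12 = 1.5% = 0.015.
Recurrence: B ← B·(1+r) − $460.00.
Month 1: interest $63.15; balance after payment $3,813.15.
Month 2: interest $57.20; balance after payment $3,410.35.
Closed form: n = −ln(1 − rB₀/P)/ln(1+r) = −ln(0.86272)/ln(1.015) ≈ 9.918, so the balance reaches zero during payment 10.

10 payments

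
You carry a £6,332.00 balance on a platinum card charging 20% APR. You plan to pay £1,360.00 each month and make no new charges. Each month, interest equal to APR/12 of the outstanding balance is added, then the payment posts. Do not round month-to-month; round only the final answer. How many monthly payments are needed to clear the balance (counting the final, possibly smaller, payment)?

5 months

Monthly rate r = 20%/12 = 1.66667% = 0.0166667.
Recurrence: B ← B·(1+r) − £1,360.00.
Month 1: interest £105.53; balance after payment £5,077.53.
Month 2: interest £84.63; balance after payment £3,802.16.
Month 3: interest £63.37; balance after payment £2,505.53.
Month 4: interest £41.76; balance after payment £1,187.29.
Month 5: interest £19.79; balance after payment £0.00.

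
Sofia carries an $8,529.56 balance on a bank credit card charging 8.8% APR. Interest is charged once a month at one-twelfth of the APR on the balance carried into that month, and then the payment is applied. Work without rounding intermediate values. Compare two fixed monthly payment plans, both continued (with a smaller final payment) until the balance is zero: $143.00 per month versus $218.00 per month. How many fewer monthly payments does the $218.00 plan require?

Monthly rate r = 8.8%/12 = 0.733333% = 0.00733333.
At $143.00/mo: n = ⌈−ln(1 − rB₀/P)/ln(1+r)⌉ = 79 payments (last $103.78); total interest = total paid − $8,529.56 = $2,728.22.
At $218.00/mo: 47 payments (last $61.90); total interest $1,560.34.
Payments saved = 79 − 47 = 32.

32 fewer payments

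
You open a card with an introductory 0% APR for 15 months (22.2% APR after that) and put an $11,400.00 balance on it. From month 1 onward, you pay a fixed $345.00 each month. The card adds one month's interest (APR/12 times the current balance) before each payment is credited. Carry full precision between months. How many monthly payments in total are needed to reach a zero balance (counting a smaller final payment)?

Promo months 1–15 at r₀ = 0%/12 = 0; months 16+ at r₁ = 22.2%/12 = 0.0185.
After month 15 (no interest yet): B = $11,400.00 − 15·$345.00 = $6,225.00.
Then at r₁ with $345.00/mo: n₂ = −ln(1 − r₁·B/P)/ln(1+r₁) ≈ 22.16 → 23 more payments.

38 months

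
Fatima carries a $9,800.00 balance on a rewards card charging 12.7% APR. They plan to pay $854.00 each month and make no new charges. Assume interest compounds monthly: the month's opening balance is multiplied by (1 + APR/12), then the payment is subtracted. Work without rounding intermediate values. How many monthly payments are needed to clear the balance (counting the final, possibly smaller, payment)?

Monthly rate r = 12.7%/12 = 1.05833% = 0.0105833.
Recurrence: B ← B·(1+r) − $854.00.
Month 1: interest $103.72; balance after payment $9,049.72.
Month 2: interest $95.78; balance after payment $8,291.49.
Closed form: n = −ln(1 − rB₀/P)/ln(1+r) = −ln(0.87855)/ln(1.01058) ≈ 12.299, so the balance reaches zero during payment 13.

13 payments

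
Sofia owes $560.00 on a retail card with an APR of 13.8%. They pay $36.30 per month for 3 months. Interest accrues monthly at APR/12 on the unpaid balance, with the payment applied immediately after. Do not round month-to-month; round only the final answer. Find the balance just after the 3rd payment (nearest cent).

Monthly rate r = 13.8%/12 = 1.15% = 0.0115.
Each month: B ← B·(1+r) − $36.30.
Month 1: interest $6.44; balance after payment $530.14.
Month 2: interest $6.10; balance after payment $499.94.
Month 3: interest $5.75; balance after payment $469.39.

$469.39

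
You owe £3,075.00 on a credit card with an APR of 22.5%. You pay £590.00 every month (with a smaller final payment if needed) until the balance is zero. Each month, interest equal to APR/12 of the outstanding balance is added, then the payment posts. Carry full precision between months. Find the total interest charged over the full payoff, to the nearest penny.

£192.42

Monthly rate r = 22.5%/12 = 1.875% = 0.01875.
Payoff takes n = ⌈−ln(1 − rB₀/P)/ln(1+r)⌉ = ⌈5.536⌉ = 6 payments; the last is £317.42.
Total paid = 5·£590.00 + £317.42 = £3,267.42.
Total interest = total paid − principal = £3,267.42 − £3,075.00 = £192.42.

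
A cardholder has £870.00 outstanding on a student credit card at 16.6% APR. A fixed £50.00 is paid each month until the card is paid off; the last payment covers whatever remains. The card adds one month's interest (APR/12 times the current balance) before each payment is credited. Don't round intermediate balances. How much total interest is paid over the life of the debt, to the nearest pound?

Monthly rate r = 16.6%/12 = 1.38333% = 0.0138333.
Payoff takes n = ⌈−ln(1 − rB₀/P)/ln(1+r)⌉ = ⌈20.043⌉ = 21 payments; the last is £2.15.
Total paid = 20·£50.00 + £2.15 = £1,002.15.
Total interest = total paid − principal = £1,002.15 − £870.00 = £132.15.

£132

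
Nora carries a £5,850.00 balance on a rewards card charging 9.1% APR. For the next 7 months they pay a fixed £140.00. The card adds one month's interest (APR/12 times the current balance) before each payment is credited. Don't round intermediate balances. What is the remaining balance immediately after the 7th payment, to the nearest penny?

Monthly rate r = 9.1%/12 = 0.758333% = 0.00758333.
Each month: B ← B·(1+r) − £140.00.
Month 1: interest £44.36; balance after payment £5,754.36.
Month 2: interest £43.64; balance after payment £5,658.00.
Month 3: interest £42.91; balance after payment £5,560.91.
Month 4: interest £42.17; balance after payment £5,463.08.
Month 5: interest £41.43; balance after payment £5,364.50.
Month 6: interest £40.68; balance after payment £5,265.19.
Month 7: interest £39.93; balance after payment £5,165.11.

£5,165.11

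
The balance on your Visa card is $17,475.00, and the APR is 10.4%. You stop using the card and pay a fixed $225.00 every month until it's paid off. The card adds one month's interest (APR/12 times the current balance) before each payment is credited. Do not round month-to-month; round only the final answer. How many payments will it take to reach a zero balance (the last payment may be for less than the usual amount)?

Monthly rate r = 10.4%/12 = 0.866667% = 0.00866667.
Recurrence: B ← B·(1+r) − $225.00.
Month 1: interest $151.45; balance after payment $17,401.45.
Month 2: interest $150.81; balance after payment $17,327.26.
Closed form: n = −ln(1 − rB₀/P)/ln(1+r) = −ln(0.32689)/ln(1.00867) ≈ 129.574, so the balance reaches zero during payment 130.

130 payments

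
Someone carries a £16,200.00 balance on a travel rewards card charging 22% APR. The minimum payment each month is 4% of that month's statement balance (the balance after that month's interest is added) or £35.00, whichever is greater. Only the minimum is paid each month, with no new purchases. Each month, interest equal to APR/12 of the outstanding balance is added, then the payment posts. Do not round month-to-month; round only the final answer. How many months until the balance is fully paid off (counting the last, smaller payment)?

163 months

Monthly rate r = 22%/12 = 1.83333% = 0.0183333.
While 4% of the post-interest balance exceeds £35.00, each month B ← (B·(1+r))·(1 − 0.04), i.e. B shrinks by the factor (1+r)·0.96 = 0.9776.
This holds for months 1–130. Entering month 131 the balance is £852.06; 4% of the post-interest balance is now below £35.00, so the flat £35.00 minimum applies from here.
From month 131 a fixed £35.00 at rate r clears £852.06 in 33 more payments. Total: 130 + 33 = 163 months.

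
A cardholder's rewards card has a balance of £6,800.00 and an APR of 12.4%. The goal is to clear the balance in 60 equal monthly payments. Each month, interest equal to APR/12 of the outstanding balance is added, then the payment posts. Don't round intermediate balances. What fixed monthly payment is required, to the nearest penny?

£152.64

Monthly rate r = 12.4%/12 = 1.03333% = 0.0103333.
Level-payment amortization: P = B₀·r / (1 − (1+r)^(−n)) = 6800.00·0.0103333 / (1 − 1.01033^(−60)).
Denominator 1 − (1+r)^(−60) = 0.460341402.
P = 70.2667 / 0.460341402 ≈ 152.64.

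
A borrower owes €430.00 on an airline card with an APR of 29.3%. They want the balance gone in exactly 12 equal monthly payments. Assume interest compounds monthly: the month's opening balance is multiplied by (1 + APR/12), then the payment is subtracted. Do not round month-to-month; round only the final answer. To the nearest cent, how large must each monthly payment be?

€41.77

Monthly rate r = 29.3%/12 = 2.44167% = 0.0244167.
Level-payment amortization: P = B₀·r / (1 − (1+r)^(−n)) = 430.00·0.0244167 / (1 − 1.02442^(−12)).
Denominator 1 − (1+r)^(−12) = 0.251347338.
P = 10.4992 / 0.251347338 ≈ 41.77.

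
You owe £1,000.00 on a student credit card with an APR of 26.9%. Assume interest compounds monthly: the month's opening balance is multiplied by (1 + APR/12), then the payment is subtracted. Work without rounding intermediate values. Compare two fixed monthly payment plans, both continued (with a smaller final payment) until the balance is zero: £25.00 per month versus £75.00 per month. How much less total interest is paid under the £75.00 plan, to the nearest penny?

£1,358.39

Monthly rate r = 26.9%/12 = 2.24167% = 0.0224167.
At £25.00/mo: n = ⌈−ln(1 − rB₀/P)/ln(1+r)⌉ = 103 payments (last £9.70); total interest = total paid − £1,000.00 = £1,559.70.
At £75.00/mo: 17 payments (last £1.31); total interest £201.31.
Interest saved = £1,559.70 − £201.31 = £1,358.39.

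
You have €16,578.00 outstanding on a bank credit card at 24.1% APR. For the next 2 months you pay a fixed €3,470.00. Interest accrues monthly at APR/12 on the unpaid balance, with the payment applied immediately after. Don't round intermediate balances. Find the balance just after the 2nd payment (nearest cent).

€10,240.88

Monthly rate r = 24.1%/12 = 2.00833% = 0.0200833.
Each month: B ← B·(1+r) − €3,470.00.
Month 1: interest €332.94; balance after payment €13,440.94.
Month 2: interest €269.94; balance after payment €10,240.88.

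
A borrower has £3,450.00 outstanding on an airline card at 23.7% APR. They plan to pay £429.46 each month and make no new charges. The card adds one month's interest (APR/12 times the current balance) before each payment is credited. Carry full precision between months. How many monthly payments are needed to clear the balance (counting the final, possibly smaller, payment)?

9 months

Monthly rate r = 23.7%/12 = 1.975% = 0.01975.
Recurrence: B ← B·(1+r) − £429.46.
Month 1: interest £68.14; balance after payment £3,088.68.
Month 2: interest £61.00; balance after payment £2,720.22.
Closed form: n = −ln(1 − rB₀/P)/ln(1+r) = −ln(0.84134)/ln(1.01975) ≈ 8.833, so the balance reaches zero during payment 9.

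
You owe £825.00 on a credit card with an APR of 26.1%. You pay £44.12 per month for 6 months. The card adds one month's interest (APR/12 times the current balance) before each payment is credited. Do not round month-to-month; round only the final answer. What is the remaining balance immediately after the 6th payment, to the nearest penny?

£659.15

Monthly rate r = 26.1%/12 = 2.175% = 0.02175.
Each month: B ← B·(1+r) − £44.12.
Month 1: interest £17.94; balance after payment £798.82.
Month 2: interest £17.37; balance after payment £772.08.
Month 3: interest £16.79; balance after payment £744.75.
Month 4: interest £16.20; balance after payment £716.83.
Month 5: interest £15.59; balance after payment £688.30.
Month 6: interest £14.97; balance after payment £659.15.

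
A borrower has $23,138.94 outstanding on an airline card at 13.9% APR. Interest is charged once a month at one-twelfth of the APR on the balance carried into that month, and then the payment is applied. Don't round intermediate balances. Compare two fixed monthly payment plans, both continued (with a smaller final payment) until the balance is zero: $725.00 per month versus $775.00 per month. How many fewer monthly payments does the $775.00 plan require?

Monthly rate r = 13.9%/12 = 1.15833% = 0.0115833.
At $725.00/mo: n = ⌈−ln(1 − rB₀/P)/ln(1+r)⌉ = 41 payments (last $55.37); total interest = total paid − $23,138.94 = $5,916.43.
At $775.00/mo: 37 payments (last $660.04); total interest $5,421.10.
Payments saved = 41 − 37 = 4.

4 fewer payments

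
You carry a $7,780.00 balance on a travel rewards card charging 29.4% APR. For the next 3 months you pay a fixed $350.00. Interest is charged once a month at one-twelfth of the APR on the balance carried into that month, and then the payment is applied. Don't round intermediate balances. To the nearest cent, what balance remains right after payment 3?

$7,290.02

Monthly rate r = 29.4%/12 = 2.45% = 0.0245.
Each month: B ← B·(1+r) − $350.00.
Month 1: interest $190.61; balance after payment $7,620.61.
Month 2: interest $186.70; balance after payment $7,457.31.
Month 3: interest $182.70; balance after payment $7,290.02.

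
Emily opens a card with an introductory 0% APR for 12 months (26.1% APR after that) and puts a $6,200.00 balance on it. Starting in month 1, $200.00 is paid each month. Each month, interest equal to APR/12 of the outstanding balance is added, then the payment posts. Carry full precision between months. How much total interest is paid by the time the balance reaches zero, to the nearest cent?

$1,156.08

Promo months 1–12 at r₀ = 0%/12 = 0; months 13+ at r₁ = 26.1%/12 = 0.02175.
After month 12 (no interest yet): B = $6,200.00 − 12·$200.00 = $3,800.00.
Then at r₁ with $200.00/mo: n₂ = −ln(1 − r₁·B/P)/ln(1+r₁) ≈ 24.78 → 25 more payments.
Total paid = 36·$200.00 + $156.08 = $7,356.08; interest = $7,356.08 − $6,200.00 = $1,156.08.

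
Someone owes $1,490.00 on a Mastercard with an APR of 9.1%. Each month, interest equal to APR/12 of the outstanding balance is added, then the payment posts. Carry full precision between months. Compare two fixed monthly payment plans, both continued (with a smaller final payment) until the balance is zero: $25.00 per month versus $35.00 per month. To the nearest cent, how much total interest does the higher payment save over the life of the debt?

$184.13

Monthly rate r = 9.1%/12 = 0.758333% = 0.00758333.
At $25.00/mo: n = ⌈−ln(1 − rB₀/P)/ln(1+r)⌉ = 80 payments (last $15.23); total interest = total paid − $1,490.00 = $500.23.
At $35.00/mo: 52 payments (last $21.10); total interest $316.10.
Interest saved = $500.23 − $316.10 = $184.13.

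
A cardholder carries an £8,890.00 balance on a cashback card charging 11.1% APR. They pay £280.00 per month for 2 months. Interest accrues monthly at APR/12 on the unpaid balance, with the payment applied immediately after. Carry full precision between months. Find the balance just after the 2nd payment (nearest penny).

£8,492.64

Monthly rate r = 11.1%/12 = 0.925% = 0.00925.
Each month: B ← B·(1+r) − £280.00.
Month 1: interest £82.23; balance after payment £8,692.23.
Month 2: interest £80.40; balance after payment £8,492.64.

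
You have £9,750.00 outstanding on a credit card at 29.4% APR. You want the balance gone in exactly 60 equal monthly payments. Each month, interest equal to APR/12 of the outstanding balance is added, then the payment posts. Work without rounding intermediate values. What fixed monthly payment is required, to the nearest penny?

Monthly rate r = 29.4%/12 = 2.45% = 0.0245.
Level-payment amortization: P = B₀·r / (1 − (1+r)^(−n)) = 9750.00·0.0245 / (1 − 1.0245^(−60)).
Denominator 1 − (1+r)^(−60) = 0.765964232.
P = 238.875 / 0.765964232 ≈ 311.86.

£311.86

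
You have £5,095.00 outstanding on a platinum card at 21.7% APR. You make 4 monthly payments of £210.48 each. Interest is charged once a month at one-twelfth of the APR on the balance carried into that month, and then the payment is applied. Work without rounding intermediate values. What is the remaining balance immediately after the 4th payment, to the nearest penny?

£4,608.62

Monthly rate r = 21.7%/12 = 1.80833% = 0.0180833.
Each month: B ← B·(1+r) − £210.48.
Month 1: interest £92.13; balance after payment £4,976.65.
Month 2: interest £89.99; balance after payment £4,856.17.
Month 3: interest £87.82; balance after payment £4,733.50.
Month 4: interest £85.60; balance after payment £4,608.62.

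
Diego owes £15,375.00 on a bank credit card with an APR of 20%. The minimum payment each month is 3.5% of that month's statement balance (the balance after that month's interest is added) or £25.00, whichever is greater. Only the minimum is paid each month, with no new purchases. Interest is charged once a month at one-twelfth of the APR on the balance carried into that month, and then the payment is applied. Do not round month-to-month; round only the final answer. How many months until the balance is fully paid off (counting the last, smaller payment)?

200 months

Monthly rate r = 20%/12 = 1.66667% = 0.0166667.
While 3.5% of the post-interest balance exceeds £25.00, each month B ← (B·(1+r))·(1 − 0.035), i.e. B shrinks by the factor (1+r)·0.965 = 0.98108.
This holds for months 1–162. Entering month 163 the balance is £696.90; 3.5% of the post-interest balance is now below £25.00, so the flat £25.00 minimum applies from here.
From month 163 a fixed £25.00 at rate r clears £696.90 in 38 more payments. Total: 162 + 38 = 200 months.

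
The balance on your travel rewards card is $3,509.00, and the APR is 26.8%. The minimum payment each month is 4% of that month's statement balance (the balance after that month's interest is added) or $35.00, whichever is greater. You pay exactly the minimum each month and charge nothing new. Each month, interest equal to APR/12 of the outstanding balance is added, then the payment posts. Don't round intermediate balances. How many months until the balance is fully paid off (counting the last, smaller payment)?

112 months

Monthly rate r = 26.8%/12 = 2.23333% = 0.0223333.
While 4% of the post-interest balance exceeds $35.00, each month B ← (B·(1+r))·(1 − 0.04), i.e. B shrinks by the factor (1+r)·0.96 = 0.98144.
This holds for months 1–76. Entering month 77 the balance is $844.95; 4% of the post-interest balance is now below $35.00, so the flat $35.00 minimum applies from here.
From month 77 a fixed $35.00 at rate r clears $844.95 in 36 more payments. Total: 76 + 36 = 112 months.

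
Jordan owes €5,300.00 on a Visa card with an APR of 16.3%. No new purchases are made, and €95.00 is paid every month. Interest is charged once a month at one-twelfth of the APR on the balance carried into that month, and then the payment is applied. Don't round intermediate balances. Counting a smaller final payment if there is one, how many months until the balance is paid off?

106 payments

Monthly rate r = 16.3%/12 = 1.35833% = 0.0135833.
Recurrence: B ← B·(1+r) − €95.00.
Month 1: interest €71.99; balance after payment €5,276.99.
Month 2: interest €71.68; balance after payment €5,253.67.
Closed form: n = −ln(1 − rB₀/P)/ln(1+r) = −ln(0.24219)/ln(1.01358) ≈ 105.102, so the balance reaches zero during payment 106.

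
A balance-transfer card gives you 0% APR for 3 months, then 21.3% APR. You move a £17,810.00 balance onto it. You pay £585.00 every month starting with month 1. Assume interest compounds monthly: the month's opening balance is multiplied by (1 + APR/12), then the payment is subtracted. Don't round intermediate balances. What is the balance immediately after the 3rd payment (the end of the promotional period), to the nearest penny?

Promo months 1–3 at r₀ = 0%/12 = 0; months 4+ at r₁ = 21.3%/12 = 0.01775.
After month 3 (no interest yet): B = £17,810.00 − 3·£585.00 = £16,055.00.

£16,055.00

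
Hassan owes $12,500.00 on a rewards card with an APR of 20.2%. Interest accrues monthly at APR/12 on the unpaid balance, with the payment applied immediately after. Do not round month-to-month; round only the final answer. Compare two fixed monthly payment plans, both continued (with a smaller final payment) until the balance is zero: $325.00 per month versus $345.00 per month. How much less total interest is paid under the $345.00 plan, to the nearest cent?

Monthly rate r = 20.2%/12 = 1.68333% = 0.0168333.
At $325.00/mo: n = ⌈−ln(1 − rB₀/P)/ln(1+r)⌉ = 63 payments (last $147.53); total interest = total paid − $12,500.00 = $7,797.53.
At $345.00/mo: 57 payments (last $135.86); total interest $6,955.86.
Interest saved = $7,797.53 − $6,955.86 = $841.67.

$841.67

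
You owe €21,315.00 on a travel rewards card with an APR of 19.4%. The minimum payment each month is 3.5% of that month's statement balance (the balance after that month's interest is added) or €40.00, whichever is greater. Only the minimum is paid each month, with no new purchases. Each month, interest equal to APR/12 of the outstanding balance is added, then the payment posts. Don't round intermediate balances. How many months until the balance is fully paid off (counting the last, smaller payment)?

188 months

Monthly rate r = 19.4%/12 = 1.61667% = 0.0161667.
While 3.5% of the post-interest balance exceeds €40.00, each month B ← (B·(1+r))·(1 − 0.035), i.e. B shrinks by the factor (1+r)·0.965 = 0.9806.
This holds for months 1–151. Entering month 152 the balance is €1,106.67; 3.5% of the post-interest balance is now below €40.00, so the flat €40.00 minimum applies from here.
From month 152 a fixed €40.00 at rate r clears €1,106.67 in 37 more payments. Total: 151 + 37 = 188 months.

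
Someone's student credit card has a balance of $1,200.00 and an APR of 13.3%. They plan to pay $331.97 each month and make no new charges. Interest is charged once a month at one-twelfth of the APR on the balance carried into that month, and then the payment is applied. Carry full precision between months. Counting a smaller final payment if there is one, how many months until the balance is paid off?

4 payments

Monthly rate r = 13.3%/12 = 1.10833% = 0.0110833.
Recurrence: B ← B·(1+r) − $331.97.
Month 1: interest $13.30; balance after payment $881.33.
Month 2: interest $9.77; balance after payment $559.13.
Month 3: interest $6.20; balance after payment $233.36.
Month 4: interest $2.59; balance after payment $0.00.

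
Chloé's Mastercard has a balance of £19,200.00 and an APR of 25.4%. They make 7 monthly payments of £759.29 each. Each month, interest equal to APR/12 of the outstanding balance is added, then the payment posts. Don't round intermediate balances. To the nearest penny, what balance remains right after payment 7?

Monthly rate r = 25.4%/12 = 2.11667% = 0.0211667.
Each month: B ← B·(1+r) − £759.29.
Month 1: interest £406.40; balance after payment £18,847.11.
Month 2: interest £398.93; balance after payment £18,486.75.
Month 3: interest £391.30; balance after payment £18,118.76.
Month 4: interest £383.51; balance after payment £17,742.99.
Month 5: interest £375.56; balance after payment £17,359.26.
Month 6: interest £367.44; balance after payment £16,967.40.
Month 7: interest £359.14; balance after payment £16,567.26.

£16,567.26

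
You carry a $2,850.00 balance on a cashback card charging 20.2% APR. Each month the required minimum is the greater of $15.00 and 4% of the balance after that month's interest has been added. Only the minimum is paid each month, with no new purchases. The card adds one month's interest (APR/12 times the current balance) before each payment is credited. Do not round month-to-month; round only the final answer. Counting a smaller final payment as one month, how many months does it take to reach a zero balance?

Monthly rate r = 20.2%/12 = 1.68333% = 0.0168333.
While 4% of the post-interest balance exceeds $15.00, each month B ← (B·(1+r))·(1 − 0.04), i.e. B shrinks by the factor (1+r)·0.96 = 0.97616.
This holds for months 1–85. Entering month 86 the balance is $366.55; 4% of the post-interest balance is now below $15.00, so the flat $15.00 minimum applies from here.
From month 86 a fixed $15.00 at rate r clears $366.55 in 32 more payments. Total: 85 + 32 = 117 months.

117 months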